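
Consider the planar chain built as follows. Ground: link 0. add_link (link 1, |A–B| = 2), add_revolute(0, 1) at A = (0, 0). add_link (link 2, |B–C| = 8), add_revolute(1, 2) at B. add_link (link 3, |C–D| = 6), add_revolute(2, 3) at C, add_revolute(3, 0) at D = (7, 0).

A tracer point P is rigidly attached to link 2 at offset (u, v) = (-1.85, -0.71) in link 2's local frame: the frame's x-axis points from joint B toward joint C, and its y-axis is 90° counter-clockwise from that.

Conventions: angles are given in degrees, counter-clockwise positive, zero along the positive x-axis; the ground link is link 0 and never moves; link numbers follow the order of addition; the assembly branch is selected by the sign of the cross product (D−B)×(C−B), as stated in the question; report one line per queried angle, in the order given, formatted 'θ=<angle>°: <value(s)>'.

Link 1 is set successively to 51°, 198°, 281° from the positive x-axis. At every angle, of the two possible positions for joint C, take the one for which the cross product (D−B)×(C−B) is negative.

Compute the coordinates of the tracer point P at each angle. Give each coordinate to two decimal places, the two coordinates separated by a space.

A=(0,0), D=(7.00,0)
θ=51°: B = A + 2.00·(cos51°, sin51°) = (1.2586, 1.5543)
θ=51°: |BD| = 5.9480
θ=51°: circle(B,8.00) ∩ circle(D,6.00): a=5.3277, h=5.9679
θ=51°:   candidates: C₊=(7.9607,5.9226) cross=35.497; C₋=(4.8418,-5.5984) cross=-35.497
θ=51°:   branch - wants cross < 0 → take C=(4.8418,-5.5984) (cross=-35.497)
θ=51°: ex = (C−B)/|BC| = (0.4479,-0.8941); ey = (0.8941,0.4479)
θ=51°: P = B + -1.85·ex + -0.71·ey = (-0.2048,2.8903)
θ=198°: B = A + 2.00·(cos198°, sin198°) = (-1.9021, -0.6180)
θ=198°: |BD| = 8.9235
θ=198°: circle(B,8.00) ∩ circle(D,6.00): a=6.0307, h=5.2565
θ=198°:   candidates: C₊=(3.7500,5.0436) cross=46.907; C₋=(4.4781,-5.4443) cross=-46.907
θ=198°:   branch - wants cross < 0 → take C=(4.4781,-5.4443) (cross=-46.907)
θ=198°: ex = (C−B)/|BC| = (0.7975,-0.6033); ey = (0.6033,0.7975)
θ=198°: P = B + -1.85·ex + -0.71·ey = (-3.8059,-0.0682)
θ=281°: B = A + 2.00·(cos281°, sin281°) = (0.3816, -1.9633)
θ=281°: |BD| = 6.9034
θ=281°: circle(B,8.00) ∩ circle(D,6.00): a=5.4797, h=5.8286
θ=281°:   candidates: C₊=(3.9775,5.1831) cross=40.238; C₋=(7.2926,-5.9929) cross=-40.238
θ=281°:   branch - wants cross < 0 → take C=(7.2926,-5.9929) (cross=-40.238)
θ=281°: ex = (C−B)/|BC| = (0.8639,-0.5037); ey = (0.5037,0.8639)
θ=281°: P = B + -1.85·ex + -0.71·ey = (-1.5742,-1.6448)

θ=51°: -0.20 2.89
θ=198°: -3.81 -0.07
θ=281°: -1.57 -1.64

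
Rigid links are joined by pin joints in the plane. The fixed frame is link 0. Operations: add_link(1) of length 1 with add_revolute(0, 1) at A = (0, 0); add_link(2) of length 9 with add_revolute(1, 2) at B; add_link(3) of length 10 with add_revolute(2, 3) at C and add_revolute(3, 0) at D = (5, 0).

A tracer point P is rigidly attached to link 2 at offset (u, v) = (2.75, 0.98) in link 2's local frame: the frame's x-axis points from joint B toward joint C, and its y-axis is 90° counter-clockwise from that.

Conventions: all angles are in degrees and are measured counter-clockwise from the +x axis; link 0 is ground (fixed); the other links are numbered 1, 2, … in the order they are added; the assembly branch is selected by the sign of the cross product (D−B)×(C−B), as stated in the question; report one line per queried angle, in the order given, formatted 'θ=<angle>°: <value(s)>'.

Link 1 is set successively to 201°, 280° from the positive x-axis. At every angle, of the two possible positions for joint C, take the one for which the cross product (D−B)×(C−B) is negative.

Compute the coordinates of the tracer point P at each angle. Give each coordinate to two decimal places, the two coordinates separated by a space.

A=(0,0), D=(5.00,0)
θ=201°: B = A + 1.00·(cos201°, sin201°) = (-0.9336, -0.3584)
θ=201°: |BD| = 5.9444
θ=201°: circle(B,9.00) ∩ circle(D,10.00): a=1.3741, h=8.8945
θ=201°:   candidates: C₊=(-0.0982,8.6028) cross=52.872; C₋=(0.9742,-9.1538) cross=-52.872
θ=201°:   branch - wants cross < 0 → take C=(0.9742,-9.1538) (cross=-52.872)
θ=201°: ex = (C−B)/|BC| = (0.2120,-0.9773); ey = (0.9773,0.2120)
θ=201°: P = B + 2.75·ex + 0.98·ey = (0.6071,-2.8381)
θ=280°: B = A + 1.00·(cos280°, sin280°) = (0.1736, -0.9848)
θ=280°: |BD| = 4.9258
θ=280°: circle(B,9.00) ∩ circle(D,10.00): a=0.5343, h=8.9841
θ=280°:   candidates: C₊=(-1.0990,7.9248) cross=44.254; C₋=(2.4933,-9.6807) cross=-44.254
θ=280°:   branch - wants cross < 0 → take C=(2.4933,-9.6807) (cross=-44.254)
θ=280°: ex = (C−B)/|BC| = (0.2577,-0.9662); ey = (0.9662,0.2577)
θ=280°: P = B + 2.75·ex + 0.98·ey = (1.8293,-3.3893)

θ=201°: 0.61 -2.84
θ=280°: 1.83 -3.39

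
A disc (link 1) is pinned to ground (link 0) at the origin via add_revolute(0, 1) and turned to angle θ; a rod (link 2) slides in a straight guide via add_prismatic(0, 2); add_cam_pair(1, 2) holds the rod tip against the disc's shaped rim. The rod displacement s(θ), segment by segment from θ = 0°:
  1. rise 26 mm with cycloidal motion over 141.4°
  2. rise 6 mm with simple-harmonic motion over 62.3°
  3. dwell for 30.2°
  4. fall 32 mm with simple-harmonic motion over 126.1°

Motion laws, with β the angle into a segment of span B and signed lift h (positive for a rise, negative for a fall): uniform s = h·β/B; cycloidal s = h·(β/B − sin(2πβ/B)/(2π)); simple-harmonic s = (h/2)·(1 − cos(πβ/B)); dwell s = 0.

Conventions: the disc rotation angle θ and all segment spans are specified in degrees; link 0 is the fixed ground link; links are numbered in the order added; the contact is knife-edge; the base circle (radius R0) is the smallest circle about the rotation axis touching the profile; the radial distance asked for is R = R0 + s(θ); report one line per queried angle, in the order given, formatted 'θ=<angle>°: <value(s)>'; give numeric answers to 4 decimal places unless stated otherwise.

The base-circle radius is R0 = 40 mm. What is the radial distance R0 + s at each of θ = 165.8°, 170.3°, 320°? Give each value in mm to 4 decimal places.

segment 1 (0° to 141.4°, cycloidal, h = 26) is passed completely: s = 0.0000 + (26) = 26.0000
θ = 165.8° falls in segment 2 (141.4° to 203.7°, simple-harmonic, h = 6): β = 165.8 − 141.4 = 24.4°, B = 62.3°; Δs = 6/2·(1 − cos(π·0.3917)) = 1.9985; s = 26.0000 + 1.9985 = 27.9985
θ = 170.3° falls in segment 2 (141.4° to 203.7°, simple-harmonic, h = 6): β = 170.3 − 141.4 = 28.9°, B = 62.3°; Δs = 6/2·(1 − cos(π·0.4639)) = 2.6603; s = 26.0000 + 2.6603 = 28.6603
segment 2 (141.4° to 203.7°, simple-harmonic, h = 6) is passed completely: s = 26.0000 + (6) = 32.0000
segment 3 (203.7° to 233.9°, dwell): s unchanged at 32.0000
θ = 320° falls in segment 4 (233.9° to 360°, simple-harmonic, h = -32): β = 320 − 233.9 = 86.1°, B = 126.1°; Δs = -32/2·(1 − cos(π·0.6828)) = -24.6914; s = 32.0000 − 24.6914 = 7.3086
θ=165.8°: R = R0 + s = 40 + 27.9985 = 67.9985
θ=170.3°: R = R0 + s = 40 + 28.6603 = 68.6603
θ=320°: R = R0 + s = 40 + 7.3086 = 47.3086

θ=165.8°: 67.9985
θ=170.3°: 68.6603
θ=320°: 47.3086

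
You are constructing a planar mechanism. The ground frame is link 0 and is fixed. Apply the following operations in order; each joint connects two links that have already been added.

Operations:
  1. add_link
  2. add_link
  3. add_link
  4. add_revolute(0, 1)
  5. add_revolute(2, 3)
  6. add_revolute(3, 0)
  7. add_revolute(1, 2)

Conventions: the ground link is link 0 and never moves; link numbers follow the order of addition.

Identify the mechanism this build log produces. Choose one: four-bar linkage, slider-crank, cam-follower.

links: 4 (incl. ground); joints: 4 revolute, 0 prismatic, 0 higher (cam) pair, forming one closed loop
4 links in a single 4R loop → four-bar linkage

four-bar linkage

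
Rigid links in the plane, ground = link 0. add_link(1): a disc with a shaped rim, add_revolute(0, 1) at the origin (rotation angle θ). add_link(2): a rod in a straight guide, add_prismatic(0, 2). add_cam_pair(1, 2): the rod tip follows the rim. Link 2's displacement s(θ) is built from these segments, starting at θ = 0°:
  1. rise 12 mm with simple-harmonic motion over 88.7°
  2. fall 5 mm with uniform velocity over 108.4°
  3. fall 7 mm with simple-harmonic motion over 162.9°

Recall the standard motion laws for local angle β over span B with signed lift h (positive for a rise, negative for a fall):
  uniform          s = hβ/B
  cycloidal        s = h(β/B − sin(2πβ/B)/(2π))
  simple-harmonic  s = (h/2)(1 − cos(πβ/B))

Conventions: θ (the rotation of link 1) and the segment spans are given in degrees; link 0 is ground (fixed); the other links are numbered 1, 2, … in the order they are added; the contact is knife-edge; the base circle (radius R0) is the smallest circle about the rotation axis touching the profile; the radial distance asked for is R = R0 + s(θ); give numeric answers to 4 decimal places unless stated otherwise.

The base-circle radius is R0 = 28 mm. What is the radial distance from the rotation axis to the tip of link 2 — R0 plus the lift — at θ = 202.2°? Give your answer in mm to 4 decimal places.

segment 1 (0° to 88.7°, simple-harmonic, h = 12) is passed completely: s = 0.0000 + (12) = 12.0000
segment 2 (88.7° to 197.1°, uniform, h = -5) is passed completely: s = 12.0000 + (-5) = 7.0000
θ = 202.2° falls in segment 3 (197.1° to 360°, simple-harmonic, h = -7): β = 202.2 − 197.1 = 5.1°, B = 162.9°; Δs = -7/2·(1 − cos(π·0.0313)) = -0.0169; s = 7.0000 − 0.0169 = 6.9831
R = R0 + s = 28 + 6.9831 = 34.9831

34.9831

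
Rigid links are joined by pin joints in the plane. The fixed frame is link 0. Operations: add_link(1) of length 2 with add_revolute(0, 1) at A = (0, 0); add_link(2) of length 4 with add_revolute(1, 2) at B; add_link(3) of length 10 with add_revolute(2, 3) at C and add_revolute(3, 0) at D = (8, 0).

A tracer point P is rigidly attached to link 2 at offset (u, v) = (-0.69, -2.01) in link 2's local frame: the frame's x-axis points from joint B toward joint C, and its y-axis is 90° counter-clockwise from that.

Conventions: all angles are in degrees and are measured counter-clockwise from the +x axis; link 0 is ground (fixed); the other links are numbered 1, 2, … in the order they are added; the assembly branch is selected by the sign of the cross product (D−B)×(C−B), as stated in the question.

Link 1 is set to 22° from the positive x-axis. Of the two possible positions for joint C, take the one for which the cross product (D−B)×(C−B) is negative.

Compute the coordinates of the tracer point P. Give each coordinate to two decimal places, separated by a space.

A=(0,0), D=(8.00,0)
B = A + 2.00·(cos22°, sin22°) = (1.8544, 0.7492)
|BD| = 6.1911
circle(B,4.00) ∩ circle(D,10.00): a=-3.6883, h=1.5480
  candidates: C₊=(-1.6195,2.7321) cross=9.584; C₋=(-1.9942,-0.3410) cross=-9.584
  branch - wants cross < 0 → take C=(-1.9942,-0.3410) (cross=-9.584)
ex = (C−B)/|BC| = (-0.9621,-0.2726); ey = (0.2726,-0.9621)
P = B + -0.69·ex + -2.01·ey = (1.9704,2.8712)

1.97 2.87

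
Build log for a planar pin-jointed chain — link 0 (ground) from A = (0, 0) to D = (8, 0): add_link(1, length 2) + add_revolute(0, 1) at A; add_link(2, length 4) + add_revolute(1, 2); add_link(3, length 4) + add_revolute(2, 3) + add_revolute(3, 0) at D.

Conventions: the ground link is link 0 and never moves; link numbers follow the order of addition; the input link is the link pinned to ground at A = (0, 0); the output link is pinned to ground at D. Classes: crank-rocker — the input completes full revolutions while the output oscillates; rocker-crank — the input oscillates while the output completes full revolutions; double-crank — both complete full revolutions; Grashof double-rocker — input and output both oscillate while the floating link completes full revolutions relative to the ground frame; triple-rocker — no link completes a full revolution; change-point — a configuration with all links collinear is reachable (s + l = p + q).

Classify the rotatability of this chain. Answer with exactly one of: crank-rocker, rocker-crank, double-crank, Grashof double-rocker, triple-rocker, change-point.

lengths: ground=8, input=2, coupler=4, output=4
sorted: s=2 (shortest), l=8 (longest), p+q=8
s + l = 10 vs p + q = 8
s + l > p + q → non-Grashof → no link fully rotates → triple-rocker

triple-rocker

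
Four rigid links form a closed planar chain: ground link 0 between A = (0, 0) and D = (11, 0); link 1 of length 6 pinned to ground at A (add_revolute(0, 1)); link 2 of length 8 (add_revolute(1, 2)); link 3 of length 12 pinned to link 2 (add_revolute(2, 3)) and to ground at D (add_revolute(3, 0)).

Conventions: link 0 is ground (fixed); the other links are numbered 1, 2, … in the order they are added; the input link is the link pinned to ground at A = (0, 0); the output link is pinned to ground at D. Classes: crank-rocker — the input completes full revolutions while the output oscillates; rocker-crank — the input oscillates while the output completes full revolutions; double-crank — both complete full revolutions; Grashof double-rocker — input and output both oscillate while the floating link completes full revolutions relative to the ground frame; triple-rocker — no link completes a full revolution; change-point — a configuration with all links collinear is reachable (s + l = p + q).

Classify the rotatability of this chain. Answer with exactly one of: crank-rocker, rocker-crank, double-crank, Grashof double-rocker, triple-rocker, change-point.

lengths: ground=11, input=6, coupler=8, output=12
sorted: s=6 (shortest), l=12 (longest), p+q=19
s + l = 18 vs p + q = 19
s + l < p + q (Grashof) with shortest = input link → crank-rocker

crank-rocker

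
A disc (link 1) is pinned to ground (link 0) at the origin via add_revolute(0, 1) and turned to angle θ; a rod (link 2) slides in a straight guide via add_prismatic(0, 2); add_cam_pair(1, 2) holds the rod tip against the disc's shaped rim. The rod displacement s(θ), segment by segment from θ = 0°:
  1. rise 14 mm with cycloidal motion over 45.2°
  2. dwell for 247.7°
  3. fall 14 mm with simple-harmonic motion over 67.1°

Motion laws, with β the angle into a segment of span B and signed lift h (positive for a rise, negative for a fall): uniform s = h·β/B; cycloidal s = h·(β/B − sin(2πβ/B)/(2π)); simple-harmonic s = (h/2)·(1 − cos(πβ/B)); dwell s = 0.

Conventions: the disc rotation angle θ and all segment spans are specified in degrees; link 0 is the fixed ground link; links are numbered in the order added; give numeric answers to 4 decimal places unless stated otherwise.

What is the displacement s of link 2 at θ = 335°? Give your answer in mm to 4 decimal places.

segment 1 (0° to 45.2°, cycloidal, h = 14) is passed completely: s = 0.0000 + (14) = 14.0000
segment 2 (45.2° to 292.9°, dwell): s unchanged at 14.0000
θ = 335° falls in segment 3 (292.9° to 360°, simple-harmonic, h = -14): β = 335 − 292.9 = 42.1°, B = 67.1°; Δs = -14/2·(1 − cos(π·0.6274)) = -9.7279; s = 14.0000 − 9.7279 = 4.2721

4.2721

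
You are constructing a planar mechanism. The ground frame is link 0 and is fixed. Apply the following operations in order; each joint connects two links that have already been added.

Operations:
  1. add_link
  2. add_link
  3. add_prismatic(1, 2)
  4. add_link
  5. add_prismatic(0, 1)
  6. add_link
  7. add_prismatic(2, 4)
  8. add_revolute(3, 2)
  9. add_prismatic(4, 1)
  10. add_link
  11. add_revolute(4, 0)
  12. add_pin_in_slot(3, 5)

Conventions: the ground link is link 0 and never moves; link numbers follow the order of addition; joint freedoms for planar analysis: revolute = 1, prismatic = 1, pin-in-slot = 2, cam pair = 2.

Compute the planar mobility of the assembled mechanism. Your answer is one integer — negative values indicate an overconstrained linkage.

ground; <1,0,0>
#1 <2,0,0>
#2 <3,0,0>
P:1↔2 J1 <3,1,0>
#3 <4,1,0>
P:0↔1 J1 <4,2,0>
#4 <5,2,0>
P:2↔4 J1 <5,3,0>
R:3↔2 J1 <5,4,0>
P:4↔1 J1 <5,5,0>
#5 <6,5,0>
R:4↔0 J1 <6,6,0>
PS:3↔5 J2 <6,6,1>
3×5 − 2×6 − 1×1 = 2

M = 2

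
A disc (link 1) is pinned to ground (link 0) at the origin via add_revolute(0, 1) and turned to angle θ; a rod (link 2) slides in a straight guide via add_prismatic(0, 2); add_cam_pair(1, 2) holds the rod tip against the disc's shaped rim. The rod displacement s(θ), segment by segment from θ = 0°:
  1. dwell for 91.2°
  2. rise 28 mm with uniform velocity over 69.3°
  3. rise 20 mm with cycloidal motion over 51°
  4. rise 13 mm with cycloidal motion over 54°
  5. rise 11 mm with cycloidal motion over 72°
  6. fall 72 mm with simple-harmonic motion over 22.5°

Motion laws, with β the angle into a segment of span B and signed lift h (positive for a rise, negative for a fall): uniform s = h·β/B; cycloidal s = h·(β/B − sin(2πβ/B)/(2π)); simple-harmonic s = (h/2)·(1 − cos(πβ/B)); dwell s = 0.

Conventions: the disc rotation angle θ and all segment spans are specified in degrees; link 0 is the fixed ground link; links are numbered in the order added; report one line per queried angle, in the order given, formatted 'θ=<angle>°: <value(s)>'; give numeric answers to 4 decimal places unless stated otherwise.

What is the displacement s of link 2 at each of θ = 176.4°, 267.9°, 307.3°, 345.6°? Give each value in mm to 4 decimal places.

segment 1 (0° to 91.2°, dwell): s unchanged at 0.0000
segment 2 (91.2° to 160.5°, uniform, h = 28) is passed completely: s = 0.0000 + (28) = 28.0000
θ = 176.4° falls in segment 3 (160.5° to 211.5°, cycloidal, h = 20): β = 176.4 − 160.5 = 15.9°, B = 51°; Δs = 20·(0.3118 − sin(2π·0.3118)/(2π)) = 3.2889; s = 28.0000 + 3.2889 = 31.2889
segment 3 (160.5° to 211.5°, cycloidal, h = 20) is passed completely: s = 28.0000 + (20) = 48.0000
segment 4 (211.5° to 265.5°, cycloidal, h = 13) is passed completely: s = 48.0000 + (13) = 61.0000
θ = 267.9° falls in segment 5 (265.5° to 337.5°, cycloidal, h = 11): β = 267.9 − 265.5 = 2.4°, B = 72°; Δs = 11·(0.0333 − sin(2π·0.0333)/(2π)) = 0.0027; s = 61.0000 + 0.0027 = 61.0027
θ = 307.3° falls in segment 5 (265.5° to 337.5°, cycloidal, h = 11): β = 307.3 − 265.5 = 41.8°, B = 72°; Δs = 11·(0.5806 − sin(2π·0.5806)/(2π)) = 7.2349; s = 61.0000 + 7.2349 = 68.2349
segment 5 (265.5° to 337.5°, cycloidal, h = 11) is passed completely: s = 61.0000 + (11) = 72.0000
θ = 345.6° falls in segment 6 (337.5° to 360°, simple-harmonic, h = -72): β = 345.6 − 337.5 = 8.1°, B = 22.5°; Δs = -72/2·(1 − cos(π·0.3600)) = -20.6719; s = 72.0000 − 20.6719 = 51.3281

θ=176.4°: 31.2889
θ=267.9°: 61.0027
θ=307.3°: 68.2349
θ=345.6°: 51.3281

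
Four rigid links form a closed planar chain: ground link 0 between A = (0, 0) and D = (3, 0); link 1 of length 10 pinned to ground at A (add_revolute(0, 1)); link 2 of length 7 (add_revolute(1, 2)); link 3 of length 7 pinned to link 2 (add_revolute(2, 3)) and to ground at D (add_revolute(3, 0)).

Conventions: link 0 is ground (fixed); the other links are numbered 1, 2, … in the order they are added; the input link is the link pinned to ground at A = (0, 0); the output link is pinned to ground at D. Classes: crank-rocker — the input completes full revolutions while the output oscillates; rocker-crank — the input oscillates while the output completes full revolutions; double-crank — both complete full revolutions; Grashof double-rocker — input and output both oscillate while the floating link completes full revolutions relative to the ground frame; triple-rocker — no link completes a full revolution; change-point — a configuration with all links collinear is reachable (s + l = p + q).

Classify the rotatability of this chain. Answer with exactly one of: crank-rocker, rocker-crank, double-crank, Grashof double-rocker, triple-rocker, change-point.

lengths: ground=3, input=10, coupler=7, output=7
sorted: s=3 (shortest), l=10 (longest), p+q=14
s + l = 13 vs p + q = 14
s + l < p + q (Grashof) with shortest = ground link → double-crank

double-crank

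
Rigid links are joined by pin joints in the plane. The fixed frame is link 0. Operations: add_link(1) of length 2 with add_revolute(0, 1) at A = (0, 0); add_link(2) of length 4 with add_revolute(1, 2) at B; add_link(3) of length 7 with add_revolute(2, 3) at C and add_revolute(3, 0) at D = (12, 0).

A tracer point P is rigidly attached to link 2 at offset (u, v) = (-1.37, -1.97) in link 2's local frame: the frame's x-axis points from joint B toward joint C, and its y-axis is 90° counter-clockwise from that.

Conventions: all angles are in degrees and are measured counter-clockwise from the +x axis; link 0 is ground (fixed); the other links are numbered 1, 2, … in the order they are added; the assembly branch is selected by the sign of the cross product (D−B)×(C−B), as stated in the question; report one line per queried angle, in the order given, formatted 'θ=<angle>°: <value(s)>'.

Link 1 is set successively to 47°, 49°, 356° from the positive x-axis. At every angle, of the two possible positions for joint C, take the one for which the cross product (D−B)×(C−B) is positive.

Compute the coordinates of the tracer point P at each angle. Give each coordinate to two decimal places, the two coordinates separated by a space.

A=(0,0), D=(12.00,0)
θ=47°: B = A + 2.00·(cos47°, sin47°) = (1.3640, 1.4627)
θ=47°: |BD| = 10.7361
θ=47°: circle(B,4.00) ∩ circle(D,7.00): a=3.8312, h=1.1498
θ=47°:   candidates: C₊=(5.3161,2.0798) cross=12.344; C₋=(5.0028,-0.1983) cross=-12.344
θ=47°:   branch + wants cross > 0 → take C=(5.3161,2.0798) (cross=12.344)
θ=47°: ex = (C−B)/|BC| = (0.9880,0.1543); ey = (-0.1543,0.9880)
θ=47°: P = B + -1.37·ex + -1.97·ey = (0.3143,-0.6951)
θ=49°: B = A + 2.00·(cos49°, sin49°) = (1.3121, 1.5094)
θ=49°: |BD| = 10.7939
θ=49°: circle(B,4.00) ∩ circle(D,7.00): a=3.8683, h=1.0178
θ=49°:   candidates: C₊=(5.2848,1.9763) cross=10.986; C₋=(5.0001,-0.0394) cross=-10.986
θ=49°:   branch + wants cross > 0 → take C=(5.2848,1.9763) (cross=10.986)
θ=49°: ex = (C−B)/|BC| = (0.9932,0.1167); ey = (-0.1167,0.9932)
θ=49°: P = B + -1.37·ex + -1.97·ey = (0.1814,-0.6070)
θ=356°: B = A + 2.00·(cos356°, sin356°) = (1.9951, -0.1395)
θ=356°: |BD| = 10.0058
θ=356°: circle(B,4.00) ∩ circle(D,7.00): a=3.3539, h=2.1798
θ=356°:   candidates: C₊=(5.3183,2.0868) cross=21.811; C₋=(5.3791,-2.2723) cross=-21.811
θ=356°:   branch + wants cross > 0 → take C=(5.3183,2.0868) (cross=21.811)
θ=356°: ex = (C−B)/|BC| = (0.8308,0.5566); ey = (-0.5566,0.8308)
θ=356°: P = B + -1.37·ex + -1.97·ey = (1.9534,-2.5387)

θ=47°: 0.31 -0.70
θ=49°: 0.18 -0.61
θ=356°: 1.95 -2.54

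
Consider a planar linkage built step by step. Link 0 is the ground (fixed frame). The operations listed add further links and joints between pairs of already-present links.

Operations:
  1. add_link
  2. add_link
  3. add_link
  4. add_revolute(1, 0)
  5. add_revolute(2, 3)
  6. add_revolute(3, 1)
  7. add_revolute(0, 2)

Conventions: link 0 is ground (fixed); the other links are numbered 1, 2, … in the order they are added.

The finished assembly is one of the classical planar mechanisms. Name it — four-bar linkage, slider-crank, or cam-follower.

links: 4 (incl. ground); joints: 4 revolute, 0 prismatic, 0 higher (cam) pair, forming one closed loop
4 links in a single 4R loop → four-bar linkage

four-bar linkage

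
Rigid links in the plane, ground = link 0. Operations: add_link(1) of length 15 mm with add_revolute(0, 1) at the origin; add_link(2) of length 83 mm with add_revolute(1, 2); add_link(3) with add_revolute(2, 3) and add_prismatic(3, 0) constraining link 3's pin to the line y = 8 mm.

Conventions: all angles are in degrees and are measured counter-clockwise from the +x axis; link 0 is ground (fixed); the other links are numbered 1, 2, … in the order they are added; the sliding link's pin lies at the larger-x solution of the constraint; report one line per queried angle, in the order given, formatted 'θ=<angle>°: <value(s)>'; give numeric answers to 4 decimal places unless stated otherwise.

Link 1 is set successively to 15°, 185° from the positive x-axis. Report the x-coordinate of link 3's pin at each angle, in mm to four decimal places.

geometry: r = 15 mm, L = 83 mm, e = 8 mm
θ=15°: crank pin P = (r cos θ, r sin θ) = (14.488887, 3.882286)
θ=15°: h = r sin θ − e = 3.882286 − 8 = -4.117714
θ=15°: x = r cos θ + √(L² − h²) = 14.488887 + 82.897795 = 97.386682
θ=185°: crank pin P = (r cos θ, r sin θ) = (-14.942920, -1.307336)
θ=185°: h = r sin θ − e = -1.307336 − 8 = -9.307336
θ=185°: x = r cos θ + √(L² − h²) = -14.942920 + 82.476503 = 67.533582

θ=15°: 97.3867
θ=185°: 67.5336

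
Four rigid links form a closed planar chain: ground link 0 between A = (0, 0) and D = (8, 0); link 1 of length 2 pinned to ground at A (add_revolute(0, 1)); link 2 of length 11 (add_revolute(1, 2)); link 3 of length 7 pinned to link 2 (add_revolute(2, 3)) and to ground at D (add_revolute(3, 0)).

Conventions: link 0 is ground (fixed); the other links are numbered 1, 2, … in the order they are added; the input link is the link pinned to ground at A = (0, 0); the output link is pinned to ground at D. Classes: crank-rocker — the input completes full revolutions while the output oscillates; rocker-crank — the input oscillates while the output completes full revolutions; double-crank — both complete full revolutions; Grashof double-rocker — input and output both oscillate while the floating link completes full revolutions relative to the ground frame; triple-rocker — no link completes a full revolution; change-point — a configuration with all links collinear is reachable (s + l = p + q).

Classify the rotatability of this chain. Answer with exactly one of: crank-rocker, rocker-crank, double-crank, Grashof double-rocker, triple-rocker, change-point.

lengths: ground=8, input=2, coupler=11, output=7
sorted: s=2 (shortest), l=11 (longest), p+q=15
s + l = 13 vs p + q = 15
s + l < p + q (Grashof) with shortest = input link → crank-rocker

crank-rocker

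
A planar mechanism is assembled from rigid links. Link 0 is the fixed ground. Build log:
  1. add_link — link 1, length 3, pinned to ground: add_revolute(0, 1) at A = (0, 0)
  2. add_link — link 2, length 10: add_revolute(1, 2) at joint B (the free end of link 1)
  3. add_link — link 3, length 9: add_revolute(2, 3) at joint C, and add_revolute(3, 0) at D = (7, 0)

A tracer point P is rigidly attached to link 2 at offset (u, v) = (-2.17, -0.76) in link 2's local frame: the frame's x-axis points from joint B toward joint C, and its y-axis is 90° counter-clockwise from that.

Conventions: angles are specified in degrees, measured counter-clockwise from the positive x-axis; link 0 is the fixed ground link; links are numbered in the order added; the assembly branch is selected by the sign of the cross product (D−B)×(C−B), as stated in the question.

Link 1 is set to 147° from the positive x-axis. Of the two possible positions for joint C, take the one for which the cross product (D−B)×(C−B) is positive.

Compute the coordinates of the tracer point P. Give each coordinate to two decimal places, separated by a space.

A=(0,0), D=(7.00,0)
B = A + 3.00·(cos147°, sin147°) = (-2.5160, 1.6339)
|BD| = 9.6553
circle(B,10.00) ∩ circle(D,9.00): a=5.8116, h=8.1379
  candidates: C₊=(4.5889,8.6710) cross=78.574; C₋=(1.8346,-7.3701) cross=-78.574
  branch + wants cross > 0 → take C=(4.5889,8.6710) (cross=78.574)
ex = (C−B)/|BC| = (0.7105,0.7037); ey = (-0.7037,0.7105)
P = B + -2.17·ex + -0.76·ey = (-3.5230,-0.4331)

-3.52 -0.43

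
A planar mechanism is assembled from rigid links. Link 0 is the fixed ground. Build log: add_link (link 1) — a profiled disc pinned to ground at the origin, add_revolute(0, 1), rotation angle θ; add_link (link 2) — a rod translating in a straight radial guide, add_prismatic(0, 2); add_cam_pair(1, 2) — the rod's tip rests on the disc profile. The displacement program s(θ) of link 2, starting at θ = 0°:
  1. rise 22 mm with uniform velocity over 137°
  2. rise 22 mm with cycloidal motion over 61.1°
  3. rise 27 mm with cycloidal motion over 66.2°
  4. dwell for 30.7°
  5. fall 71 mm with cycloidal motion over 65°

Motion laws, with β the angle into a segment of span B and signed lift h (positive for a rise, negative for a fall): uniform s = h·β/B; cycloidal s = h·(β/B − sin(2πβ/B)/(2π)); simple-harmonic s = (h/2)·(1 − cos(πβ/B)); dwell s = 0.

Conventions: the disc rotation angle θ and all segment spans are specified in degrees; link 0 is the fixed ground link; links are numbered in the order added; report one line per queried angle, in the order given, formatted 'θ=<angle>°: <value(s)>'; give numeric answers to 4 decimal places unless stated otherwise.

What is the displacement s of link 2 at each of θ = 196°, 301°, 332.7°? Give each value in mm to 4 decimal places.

seg 1 [0°–137°] uniform, h=22: full span → s += 22 → s = 22.0000
seg 2 [137°–198.1°] cycloidal, h=22: θ=196° here. β=59, B=61.1. 22·(0.9656 − sin(2π·0.9656)/(2π)) = 21.9941 → s = 43.9941
seg 2 [137°–198.1°] cycloidal, h=22: full span → s += 22 → s = 44.0000
seg 3 [198.1°–264.3°] cycloidal, h=27: full span → s += 27 → s = 71.0000
seg 4 [264.3°–295°] dwell: s stays 71.0000
seg 5 [295°–360°] cycloidal, h=-71: θ=301° here. β=6, B=65. -71·(0.0923 − sin(2π·0.0923)/(2π)) = -0.3613 → s = 70.6387
seg 5 [295°–360°] cycloidal, h=-71: θ=332.7° here. β=37.7, B=65. -71·(0.5800 − sin(2π·0.5800)/(2π)) = -46.6238 → s = 24.3762

θ=196°: 43.9941
θ=301°: 70.6387
θ=332.7°: 24.3762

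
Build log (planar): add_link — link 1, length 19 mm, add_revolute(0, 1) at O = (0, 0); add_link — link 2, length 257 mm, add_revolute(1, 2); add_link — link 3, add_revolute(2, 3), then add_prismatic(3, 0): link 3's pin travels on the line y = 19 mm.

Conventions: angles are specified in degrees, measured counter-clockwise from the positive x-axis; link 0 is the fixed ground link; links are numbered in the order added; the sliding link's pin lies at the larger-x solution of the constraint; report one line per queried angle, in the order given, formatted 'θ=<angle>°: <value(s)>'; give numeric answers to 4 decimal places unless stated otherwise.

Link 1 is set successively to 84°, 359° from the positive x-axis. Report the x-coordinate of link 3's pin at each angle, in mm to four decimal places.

geometry: r = 19 mm, L = 257 mm, e = 19 mm
θ=84°: crank pin P = (r cos θ, r sin θ) = (1.986041, 18.895916)
θ=84°: h = r sin θ − e = 18.895916 − 19 = -0.104084
θ=84°: x = r cos θ + √(L² − h²) = 1.986041 + 256.999979 = 258.986020
θ=359°: crank pin P = (r cos θ, r sin θ) = (18.997106, -0.331596)
θ=359°: h = r sin θ − e = -0.331596 − 19 = -19.331596
θ=359°: x = r cos θ + √(L² − h²) = 18.997106 + 256.271905 = 275.269011

θ=84°: 258.9860
θ=359°: 275.2690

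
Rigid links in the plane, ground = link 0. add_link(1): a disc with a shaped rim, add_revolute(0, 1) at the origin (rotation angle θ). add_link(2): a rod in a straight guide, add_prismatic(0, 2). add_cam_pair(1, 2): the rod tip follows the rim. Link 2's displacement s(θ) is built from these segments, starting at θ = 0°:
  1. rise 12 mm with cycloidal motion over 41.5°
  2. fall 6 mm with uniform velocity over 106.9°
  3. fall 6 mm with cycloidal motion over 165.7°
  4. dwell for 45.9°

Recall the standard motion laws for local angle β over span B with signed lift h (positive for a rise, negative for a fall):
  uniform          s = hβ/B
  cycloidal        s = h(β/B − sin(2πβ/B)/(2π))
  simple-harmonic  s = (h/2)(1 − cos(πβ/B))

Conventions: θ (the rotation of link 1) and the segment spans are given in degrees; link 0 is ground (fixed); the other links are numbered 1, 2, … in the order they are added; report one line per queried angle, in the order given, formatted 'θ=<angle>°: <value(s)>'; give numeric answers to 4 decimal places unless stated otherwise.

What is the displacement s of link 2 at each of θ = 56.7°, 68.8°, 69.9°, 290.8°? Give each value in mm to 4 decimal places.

segment 1 (0° to 41.5°, cycloidal, h = 12) is passed completely: s = 0.0000 + (12) = 12.0000
θ = 56.7° falls in segment 2 (41.5° to 148.4°, uniform, h = -6): β = 56.7 − 41.5 = 15.2°, B = 106.9°; Δs = -6·15.2/106.9 = -0.8531; s = 12.0000 − 0.8531 = 11.1469
θ = 68.8° falls in segment 2 (41.5° to 148.4°, uniform, h = -6): β = 68.8 − 41.5 = 27.3°, B = 106.9°; Δs = -6·27.3/106.9 = -1.5323; s = 12.0000 − 1.5323 = 10.4677
θ = 69.9° falls in segment 2 (41.5° to 148.4°, uniform, h = -6): β = 69.9 − 41.5 = 28.4°, B = 106.9°; Δs = -6·28.4/106.9 = -1.5940; s = 12.0000 − 1.5940 = 10.4060
segment 2 (41.5° to 148.4°, uniform, h = -6) is passed completely: s = 12.0000 + (-6) = 6.0000
θ = 290.8° falls in segment 3 (148.4° to 314.1°, cycloidal, h = -6): β = 290.8 − 148.4 = 142.4°, B = 165.7°; Δs = -6·(0.8594 − sin(2π·0.8594)/(2π)) = -5.8944; s = 6.0000 − 5.8944 = 0.1056

θ=56.7°: 11.1469
θ=68.8°: 10.4677
θ=69.9°: 10.4060
θ=290.8°: 0.1056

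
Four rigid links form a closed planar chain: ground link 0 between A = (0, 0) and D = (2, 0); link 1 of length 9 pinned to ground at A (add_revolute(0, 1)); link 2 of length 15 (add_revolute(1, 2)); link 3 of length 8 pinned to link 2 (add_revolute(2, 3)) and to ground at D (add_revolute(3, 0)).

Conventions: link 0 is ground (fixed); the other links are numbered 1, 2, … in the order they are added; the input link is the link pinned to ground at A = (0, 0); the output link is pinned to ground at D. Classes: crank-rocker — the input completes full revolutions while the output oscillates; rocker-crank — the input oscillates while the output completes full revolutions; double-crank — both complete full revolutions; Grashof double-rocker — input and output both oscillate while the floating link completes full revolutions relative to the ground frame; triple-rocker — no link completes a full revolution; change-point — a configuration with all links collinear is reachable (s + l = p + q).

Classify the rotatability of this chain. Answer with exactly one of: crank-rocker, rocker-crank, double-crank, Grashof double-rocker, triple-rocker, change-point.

lengths: ground=2, input=9, coupler=15, output=8
sorted: s=2 (shortest), l=15 (longest), p+q=17
s + l = 17 vs p + q = 17
s + l = p + q → change-point (collinear configuration reachable)

change-point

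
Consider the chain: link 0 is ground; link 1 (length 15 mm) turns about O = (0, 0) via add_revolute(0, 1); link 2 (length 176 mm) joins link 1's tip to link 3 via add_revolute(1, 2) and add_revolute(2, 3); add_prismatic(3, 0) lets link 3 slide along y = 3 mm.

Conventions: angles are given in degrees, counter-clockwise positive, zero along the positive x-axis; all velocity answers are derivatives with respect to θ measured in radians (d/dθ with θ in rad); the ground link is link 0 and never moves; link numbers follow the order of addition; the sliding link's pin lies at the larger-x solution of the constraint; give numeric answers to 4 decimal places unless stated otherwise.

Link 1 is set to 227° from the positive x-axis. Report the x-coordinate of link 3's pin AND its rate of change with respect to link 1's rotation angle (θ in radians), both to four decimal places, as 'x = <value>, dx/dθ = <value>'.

geometry: r = 15 mm, L = 176 mm, e = 3 mm
crank pin P = (r cos θ, r sin θ) = (-10.229975, -10.970306)
h = r sin θ − e = -10.970306 − 3 = -13.970306
x = r cos θ + √(L² − h²) = -10.229975 + 175.444665 = 165.214690
dx/dθ = −r sin θ − h·r cos θ/√(L² − h²) (θ in radians; h = -13.970306) = 10.155713

x = 165.2147, dx/dθ = 10.1557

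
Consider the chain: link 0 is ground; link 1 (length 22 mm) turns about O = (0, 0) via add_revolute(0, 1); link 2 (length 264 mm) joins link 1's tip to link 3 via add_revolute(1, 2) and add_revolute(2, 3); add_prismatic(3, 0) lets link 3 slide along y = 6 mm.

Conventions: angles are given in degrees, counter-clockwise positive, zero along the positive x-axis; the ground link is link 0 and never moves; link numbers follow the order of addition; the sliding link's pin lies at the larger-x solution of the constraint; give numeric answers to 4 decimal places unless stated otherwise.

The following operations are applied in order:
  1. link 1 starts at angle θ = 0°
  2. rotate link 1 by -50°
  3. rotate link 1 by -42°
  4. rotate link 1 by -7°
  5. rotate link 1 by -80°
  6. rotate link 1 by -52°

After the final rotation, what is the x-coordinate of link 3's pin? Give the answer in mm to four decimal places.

geometry: r = 22 mm, L = 264 mm, e = 6 mm; θ starts at 0°
rotate link 1 by -50°: θ ← 0° -50° = -50°
rotate link 1 by -42°: θ ← -50° -42° = -92°
rotate link 1 by -7°: θ ← -92° -7° = -99°
rotate link 1 by -80°: θ ← -99° -80° = -179°
rotate link 1 by -52°: θ ← -179° -52° = -231°
crank pin P = (r cos θ, r sin θ) = (-13.845049, 17.097211)
h = r sin θ − e = 17.097211 − 6 = 11.097211
x = r cos θ + √(L² − h²) = -13.845049 + 263.766662 = 249.921613

249.9216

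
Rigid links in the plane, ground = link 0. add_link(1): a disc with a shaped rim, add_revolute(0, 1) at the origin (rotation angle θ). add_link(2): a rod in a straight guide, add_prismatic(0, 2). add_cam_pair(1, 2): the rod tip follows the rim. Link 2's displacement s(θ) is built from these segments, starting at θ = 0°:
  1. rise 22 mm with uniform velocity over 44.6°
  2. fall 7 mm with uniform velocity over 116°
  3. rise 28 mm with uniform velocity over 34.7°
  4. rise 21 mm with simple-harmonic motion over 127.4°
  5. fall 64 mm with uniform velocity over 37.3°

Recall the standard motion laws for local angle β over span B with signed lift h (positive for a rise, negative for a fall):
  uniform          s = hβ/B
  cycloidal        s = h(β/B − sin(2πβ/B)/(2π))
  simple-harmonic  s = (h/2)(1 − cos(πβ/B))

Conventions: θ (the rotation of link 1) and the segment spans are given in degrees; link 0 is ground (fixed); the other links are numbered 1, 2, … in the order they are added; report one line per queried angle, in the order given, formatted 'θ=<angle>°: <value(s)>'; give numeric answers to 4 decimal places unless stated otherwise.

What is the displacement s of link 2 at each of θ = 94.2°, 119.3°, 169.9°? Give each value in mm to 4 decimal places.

segment 1 (0° to 44.6°, uniform, h = 22) is passed completely: s = 0.0000 + (22) = 22.0000
θ = 94.2° falls in segment 2 (44.6° to 160.6°, uniform, h = -7): β = 94.2 − 44.6 = 49.6°, B = 116°; Δs = -7·49.6/116 = -2.9931; s = 22.0000 − 2.9931 = 19.0069
θ = 119.3° falls in segment 2 (44.6° to 160.6°, uniform, h = -7): β = 119.3 − 44.6 = 74.7°, B = 116°; Δs = -7·74.7/116 = -4.5078; s = 22.0000 − 4.5078 = 17.4922
segment 2 (44.6° to 160.6°, uniform, h = -7) is passed completely: s = 22.0000 + (-7) = 15.0000
θ = 169.9° falls in segment 3 (160.6° to 195.3°, uniform, h = 28): β = 169.9 − 160.6 = 9.3°, B = 34.7°; Δs = 28·9.3/34.7 = 7.5043; s = 15.0000 + 7.5043 = 22.5043

θ=94.2°: 19.0069
θ=119.3°: 17.4922
θ=169.9°: 22.5043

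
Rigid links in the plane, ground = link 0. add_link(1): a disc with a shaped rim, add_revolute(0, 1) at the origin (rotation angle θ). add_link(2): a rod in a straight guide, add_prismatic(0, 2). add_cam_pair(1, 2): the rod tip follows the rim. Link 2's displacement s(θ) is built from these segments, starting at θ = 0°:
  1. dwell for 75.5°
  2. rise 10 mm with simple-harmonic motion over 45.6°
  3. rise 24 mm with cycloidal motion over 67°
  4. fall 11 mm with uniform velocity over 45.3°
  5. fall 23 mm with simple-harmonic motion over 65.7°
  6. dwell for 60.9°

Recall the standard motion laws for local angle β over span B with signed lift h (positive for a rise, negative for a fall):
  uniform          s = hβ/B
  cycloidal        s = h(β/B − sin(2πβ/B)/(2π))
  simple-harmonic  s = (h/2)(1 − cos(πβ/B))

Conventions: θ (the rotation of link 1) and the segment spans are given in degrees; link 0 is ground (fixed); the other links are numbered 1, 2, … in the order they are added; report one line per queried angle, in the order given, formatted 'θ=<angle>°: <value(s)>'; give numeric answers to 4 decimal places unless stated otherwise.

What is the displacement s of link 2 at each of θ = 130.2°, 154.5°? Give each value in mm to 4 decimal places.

segment 1 (0° to 75.5°, dwell): s unchanged at 0.0000
segment 2 (75.5° to 121.1°, simple-harmonic, h = 10) is passed completely: s = 0.0000 + (10) = 10.0000
θ = 130.2° falls in segment 3 (121.1° to 188.1°, cycloidal, h = 24): β = 130.2 − 121.1 = 9.1°, B = 67°; Δs = 24·(0.1358 − sin(2π·0.1358)/(2π)) = 0.3815; s = 10.0000 + 0.3815 = 10.3815
θ = 154.5° falls in segment 3 (121.1° to 188.1°, cycloidal, h = 24): β = 154.5 − 121.1 = 33.4°, B = 67°; Δs = 24·(0.4985 − sin(2π·0.4985)/(2π)) = 11.9284; s = 10.0000 + 11.9284 = 21.9284

θ=130.2°: 10.3815
θ=154.5°: 21.9284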